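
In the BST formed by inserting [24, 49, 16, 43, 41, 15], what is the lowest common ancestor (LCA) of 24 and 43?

Tree insertion order: [24, 49, 16, 43, 41, 15]
Tree (level-order array): [24, 16, 49, 15, None, 43, None, None, None, 41]
In a BST, the LCA of p=24, q=43 is the first node v on the
root-to-leaf path with p <= v <= q (go left if both < v, right if both > v).
Walk from root:
  at 24: 24 <= 24 <= 43, this is the LCA
LCA = 24


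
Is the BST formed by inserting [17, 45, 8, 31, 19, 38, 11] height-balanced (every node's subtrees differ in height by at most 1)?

Tree (level-order array): [17, 8, 45, None, 11, 31, None, None, None, 19, 38]
Definition: a tree is height-balanced if, at every node, |h(left) - h(right)| <= 1 (empty subtree has height -1).
Bottom-up per-node check:
  node 11: h_left=-1, h_right=-1, diff=0 [OK], height=0
  node 8: h_left=-1, h_right=0, diff=1 [OK], height=1
  node 19: h_left=-1, h_right=-1, diff=0 [OK], height=0
  node 38: h_left=-1, h_right=-1, diff=0 [OK], height=0
  node 31: h_left=0, h_right=0, diff=0 [OK], height=1
  node 45: h_left=1, h_right=-1, diff=2 [FAIL (|1--1|=2 > 1)], height=2
  node 17: h_left=1, h_right=2, diff=1 [OK], height=3
Node 45 violates the condition: |1 - -1| = 2 > 1.
Result: Not balanced


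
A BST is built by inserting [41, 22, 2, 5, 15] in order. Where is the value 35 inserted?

Starting tree (level order): [41, 22, None, 2, None, None, 5, None, 15]
Insertion path: 41 -> 22
Result: insert 35 as right child of 22
Final tree (level order): [41, 22, None, 2, 35, None, 5, None, None, None, 15]


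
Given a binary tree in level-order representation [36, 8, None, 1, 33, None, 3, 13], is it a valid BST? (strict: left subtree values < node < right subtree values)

Level-order array: [36, 8, None, 1, 33, None, 3, 13]
Validate using subtree bounds (lo, hi): at each node, require lo < value < hi,
then recurse left with hi=value and right with lo=value.
Preorder trace (stopping at first violation):
  at node 36 with bounds (-inf, +inf): OK
  at node 8 with bounds (-inf, 36): OK
  at node 1 with bounds (-inf, 8): OK
  at node 3 with bounds (1, 8): OK
  at node 33 with bounds (8, 36): OK
  at node 13 with bounds (8, 33): OK
No violation found at any node.
Result: Valid BST


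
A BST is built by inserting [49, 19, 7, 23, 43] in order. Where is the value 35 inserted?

Starting tree (level order): [49, 19, None, 7, 23, None, None, None, 43]
Insertion path: 49 -> 19 -> 23 -> 43
Result: insert 35 as left child of 43
Final tree (level order): [49, 19, None, 7, 23, None, None, None, 43, 35]


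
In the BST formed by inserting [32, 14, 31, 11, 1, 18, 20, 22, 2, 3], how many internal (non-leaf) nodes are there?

Tree built from: [32, 14, 31, 11, 1, 18, 20, 22, 2, 3]
Tree (level-order array): [32, 14, None, 11, 31, 1, None, 18, None, None, 2, None, 20, None, 3, None, 22]
Rule: An internal node has at least one child.
Per-node child counts:
  node 32: 1 child(ren)
  node 14: 2 child(ren)
  node 11: 1 child(ren)
  node 1: 1 child(ren)
  node 2: 1 child(ren)
  node 3: 0 child(ren)
  node 31: 1 child(ren)
  node 18: 1 child(ren)
  node 20: 1 child(ren)
  node 22: 0 child(ren)
Matching nodes: [32, 14, 11, 1, 2, 31, 18, 20]
Count of internal (non-leaf) nodes: 8


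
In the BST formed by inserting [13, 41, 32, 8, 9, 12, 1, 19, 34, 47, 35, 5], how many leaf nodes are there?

Tree built from: [13, 41, 32, 8, 9, 12, 1, 19, 34, 47, 35, 5]
Tree (level-order array): [13, 8, 41, 1, 9, 32, 47, None, 5, None, 12, 19, 34, None, None, None, None, None, None, None, None, None, 35]
Rule: A leaf has 0 children.
Per-node child counts:
  node 13: 2 child(ren)
  node 8: 2 child(ren)
  node 1: 1 child(ren)
  node 5: 0 child(ren)
  node 9: 1 child(ren)
  node 12: 0 child(ren)
  node 41: 2 child(ren)
  node 32: 2 child(ren)
  node 19: 0 child(ren)
  node 34: 1 child(ren)
  node 35: 0 child(ren)
  node 47: 0 child(ren)
Matching nodes: [5, 12, 19, 35, 47]
Count of leaf nodes: 5


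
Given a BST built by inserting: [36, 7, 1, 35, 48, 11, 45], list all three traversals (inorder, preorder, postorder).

Tree insertion order: [36, 7, 1, 35, 48, 11, 45]
Tree (level-order array): [36, 7, 48, 1, 35, 45, None, None, None, 11]
Inorder (L, root, R): [1, 7, 11, 35, 36, 45, 48]
Preorder (root, L, R): [36, 7, 1, 35, 11, 48, 45]
Postorder (L, R, root): [1, 11, 35, 7, 45, 48, 36]


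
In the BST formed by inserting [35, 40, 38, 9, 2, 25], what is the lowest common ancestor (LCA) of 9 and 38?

Tree insertion order: [35, 40, 38, 9, 2, 25]
Tree (level-order array): [35, 9, 40, 2, 25, 38]
In a BST, the LCA of p=9, q=38 is the first node v on the
root-to-leaf path with p <= v <= q (go left if both < v, right if both > v).
Walk from root:
  at 35: 9 <= 35 <= 38, this is the LCA
LCA = 35


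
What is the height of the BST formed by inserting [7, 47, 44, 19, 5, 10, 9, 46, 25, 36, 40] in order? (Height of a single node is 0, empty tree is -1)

Insertion order: [7, 47, 44, 19, 5, 10, 9, 46, 25, 36, 40]
Tree (level-order array): [7, 5, 47, None, None, 44, None, 19, 46, 10, 25, None, None, 9, None, None, 36, None, None, None, 40]
Compute height bottom-up (empty subtree = -1):
  height(5) = 1 + max(-1, -1) = 0
  height(9) = 1 + max(-1, -1) = 0
  height(10) = 1 + max(0, -1) = 1
  height(40) = 1 + max(-1, -1) = 0
  height(36) = 1 + max(-1, 0) = 1
  height(25) = 1 + max(-1, 1) = 2
  height(19) = 1 + max(1, 2) = 3
  height(46) = 1 + max(-1, -1) = 0
  height(44) = 1 + max(3, 0) = 4
  height(47) = 1 + max(4, -1) = 5
  height(7) = 1 + max(0, 5) = 6
Height = 6


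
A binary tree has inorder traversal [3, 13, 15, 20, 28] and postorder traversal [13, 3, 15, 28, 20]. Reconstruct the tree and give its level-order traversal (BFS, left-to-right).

Inorder:   [3, 13, 15, 20, 28]
Postorder: [13, 3, 15, 28, 20]
Algorithm: postorder visits root last, so walk postorder right-to-left;
each value is the root of the current inorder slice — split it at that
value, recurse on the right subtree first, then the left.
Recursive splits:
  root=20; inorder splits into left=[3, 13, 15], right=[28]
  root=28; inorder splits into left=[], right=[]
  root=15; inorder splits into left=[3, 13], right=[]
  root=3; inorder splits into left=[], right=[13]
  root=13; inorder splits into left=[], right=[]
Reconstructed level-order: [20, 15, 28, 3, 13]


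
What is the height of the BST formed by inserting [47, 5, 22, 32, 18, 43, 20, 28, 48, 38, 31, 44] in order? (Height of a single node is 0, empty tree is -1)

Insertion order: [47, 5, 22, 32, 18, 43, 20, 28, 48, 38, 31, 44]
Tree (level-order array): [47, 5, 48, None, 22, None, None, 18, 32, None, 20, 28, 43, None, None, None, 31, 38, 44]
Compute height bottom-up (empty subtree = -1):
  height(20) = 1 + max(-1, -1) = 0
  height(18) = 1 + max(-1, 0) = 1
  height(31) = 1 + max(-1, -1) = 0
  height(28) = 1 + max(-1, 0) = 1
  height(38) = 1 + max(-1, -1) = 0
  height(44) = 1 + max(-1, -1) = 0
  height(43) = 1 + max(0, 0) = 1
  height(32) = 1 + max(1, 1) = 2
  height(22) = 1 + max(1, 2) = 3
  height(5) = 1 + max(-1, 3) = 4
  height(48) = 1 + max(-1, -1) = 0
  height(47) = 1 + max(4, 0) = 5
Height = 5


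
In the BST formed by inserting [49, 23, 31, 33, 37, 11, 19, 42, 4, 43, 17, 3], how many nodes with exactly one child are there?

Tree built from: [49, 23, 31, 33, 37, 11, 19, 42, 4, 43, 17, 3]
Tree (level-order array): [49, 23, None, 11, 31, 4, 19, None, 33, 3, None, 17, None, None, 37, None, None, None, None, None, 42, None, 43]
Rule: These are nodes with exactly 1 non-null child.
Per-node child counts:
  node 49: 1 child(ren)
  node 23: 2 child(ren)
  node 11: 2 child(ren)
  node 4: 1 child(ren)
  node 3: 0 child(ren)
  node 19: 1 child(ren)
  node 17: 0 child(ren)
  node 31: 1 child(ren)
  node 33: 1 child(ren)
  node 37: 1 child(ren)
  node 42: 1 child(ren)
  node 43: 0 child(ren)
Matching nodes: [49, 4, 19, 31, 33, 37, 42]
Count of nodes with exactly one child: 7


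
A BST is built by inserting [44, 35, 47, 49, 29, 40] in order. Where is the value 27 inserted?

Starting tree (level order): [44, 35, 47, 29, 40, None, 49]
Insertion path: 44 -> 35 -> 29
Result: insert 27 as left child of 29
Final tree (level order): [44, 35, 47, 29, 40, None, 49, 27]


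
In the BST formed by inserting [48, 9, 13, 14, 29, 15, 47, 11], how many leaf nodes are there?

Tree built from: [48, 9, 13, 14, 29, 15, 47, 11]
Tree (level-order array): [48, 9, None, None, 13, 11, 14, None, None, None, 29, 15, 47]
Rule: A leaf has 0 children.
Per-node child counts:
  node 48: 1 child(ren)
  node 9: 1 child(ren)
  node 13: 2 child(ren)
  node 11: 0 child(ren)
  node 14: 1 child(ren)
  node 29: 2 child(ren)
  node 15: 0 child(ren)
  node 47: 0 child(ren)
Matching nodes: [11, 15, 47]
Count of leaf nodes: 3


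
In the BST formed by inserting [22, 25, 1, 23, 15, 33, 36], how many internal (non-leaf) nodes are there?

Tree built from: [22, 25, 1, 23, 15, 33, 36]
Tree (level-order array): [22, 1, 25, None, 15, 23, 33, None, None, None, None, None, 36]
Rule: An internal node has at least one child.
Per-node child counts:
  node 22: 2 child(ren)
  node 1: 1 child(ren)
  node 15: 0 child(ren)
  node 25: 2 child(ren)
  node 23: 0 child(ren)
  node 33: 1 child(ren)
  node 36: 0 child(ren)
Matching nodes: [22, 1, 25, 33]
Count of internal (non-leaf) nodes: 4


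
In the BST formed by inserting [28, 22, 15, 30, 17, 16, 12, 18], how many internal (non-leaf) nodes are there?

Tree built from: [28, 22, 15, 30, 17, 16, 12, 18]
Tree (level-order array): [28, 22, 30, 15, None, None, None, 12, 17, None, None, 16, 18]
Rule: An internal node has at least one child.
Per-node child counts:
  node 28: 2 child(ren)
  node 22: 1 child(ren)
  node 15: 2 child(ren)
  node 12: 0 child(ren)
  node 17: 2 child(ren)
  node 16: 0 child(ren)
  node 18: 0 child(ren)
  node 30: 0 child(ren)
Matching nodes: [28, 22, 15, 17]
Count of internal (non-leaf) nodes: 4


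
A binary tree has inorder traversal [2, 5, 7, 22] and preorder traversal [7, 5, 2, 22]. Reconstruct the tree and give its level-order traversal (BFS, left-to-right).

Inorder:  [2, 5, 7, 22]
Preorder: [7, 5, 2, 22]
Algorithm: preorder visits root first, so consume preorder in order;
for each root, split the current inorder slice at that value into
left-subtree inorder and right-subtree inorder, then recurse.
Recursive splits:
  root=7; inorder splits into left=[2, 5], right=[22]
  root=5; inorder splits into left=[2], right=[]
  root=2; inorder splits into left=[], right=[]
  root=22; inorder splits into left=[], right=[]
Reconstructed level-order: [7, 5, 22, 2]


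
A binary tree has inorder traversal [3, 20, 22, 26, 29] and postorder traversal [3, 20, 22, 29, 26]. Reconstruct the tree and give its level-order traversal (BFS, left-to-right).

Inorder:   [3, 20, 22, 26, 29]
Postorder: [3, 20, 22, 29, 26]
Algorithm: postorder visits root last, so walk postorder right-to-left;
each value is the root of the current inorder slice — split it at that
value, recurse on the right subtree first, then the left.
Recursive splits:
  root=26; inorder splits into left=[3, 20, 22], right=[29]
  root=29; inorder splits into left=[], right=[]
  root=22; inorder splits into left=[3, 20], right=[]
  root=20; inorder splits into left=[3], right=[]
  root=3; inorder splits into left=[], right=[]
Reconstructed level-order: [26, 22, 29, 20, 3]


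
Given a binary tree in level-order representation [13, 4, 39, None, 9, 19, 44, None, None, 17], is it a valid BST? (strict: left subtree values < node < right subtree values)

Level-order array: [13, 4, 39, None, 9, 19, 44, None, None, 17]
Validate using subtree bounds (lo, hi): at each node, require lo < value < hi,
then recurse left with hi=value and right with lo=value.
Preorder trace (stopping at first violation):
  at node 13 with bounds (-inf, +inf): OK
  at node 4 with bounds (-inf, 13): OK
  at node 9 with bounds (4, 13): OK
  at node 39 with bounds (13, +inf): OK
  at node 19 with bounds (13, 39): OK
  at node 17 with bounds (13, 19): OK
  at node 44 with bounds (39, +inf): OK
No violation found at any node.
Result: Valid BST


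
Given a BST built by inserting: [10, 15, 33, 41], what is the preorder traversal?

Tree insertion order: [10, 15, 33, 41]
Tree (level-order array): [10, None, 15, None, 33, None, 41]
Preorder traversal: [10, 15, 33, 41]


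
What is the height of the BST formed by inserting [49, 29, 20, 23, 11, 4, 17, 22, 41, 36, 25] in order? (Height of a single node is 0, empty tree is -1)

Insertion order: [49, 29, 20, 23, 11, 4, 17, 22, 41, 36, 25]
Tree (level-order array): [49, 29, None, 20, 41, 11, 23, 36, None, 4, 17, 22, 25]
Compute height bottom-up (empty subtree = -1):
  height(4) = 1 + max(-1, -1) = 0
  height(17) = 1 + max(-1, -1) = 0
  height(11) = 1 + max(0, 0) = 1
  height(22) = 1 + max(-1, -1) = 0
  height(25) = 1 + max(-1, -1) = 0
  height(23) = 1 + max(0, 0) = 1
  height(20) = 1 + max(1, 1) = 2
  height(36) = 1 + max(-1, -1) = 0
  height(41) = 1 + max(0, -1) = 1
  height(29) = 1 + max(2, 1) = 3
  height(49) = 1 + max(3, -1) = 4
Height = 4


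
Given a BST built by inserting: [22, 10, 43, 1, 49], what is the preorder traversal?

Tree insertion order: [22, 10, 43, 1, 49]
Tree (level-order array): [22, 10, 43, 1, None, None, 49]
Preorder traversal: [22, 10, 1, 43, 49]


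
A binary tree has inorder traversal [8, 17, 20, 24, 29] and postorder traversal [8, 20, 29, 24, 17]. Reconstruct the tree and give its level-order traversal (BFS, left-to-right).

Inorder:   [8, 17, 20, 24, 29]
Postorder: [8, 20, 29, 24, 17]
Algorithm: postorder visits root last, so walk postorder right-to-left;
each value is the root of the current inorder slice — split it at that
value, recurse on the right subtree first, then the left.
Recursive splits:
  root=17; inorder splits into left=[8], right=[20, 24, 29]
  root=24; inorder splits into left=[20], right=[29]
  root=29; inorder splits into left=[], right=[]
  root=20; inorder splits into left=[], right=[]
  root=8; inorder splits into left=[], right=[]
Reconstructed level-order: [17, 8, 24, 20, 29]


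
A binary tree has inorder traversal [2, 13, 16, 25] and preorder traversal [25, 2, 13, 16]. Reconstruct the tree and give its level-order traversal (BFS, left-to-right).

Inorder:  [2, 13, 16, 25]
Preorder: [25, 2, 13, 16]
Algorithm: preorder visits root first, so consume preorder in order;
for each root, split the current inorder slice at that value into
left-subtree inorder and right-subtree inorder, then recurse.
Recursive splits:
  root=25; inorder splits into left=[2, 13, 16], right=[]
  root=2; inorder splits into left=[], right=[13, 16]
  root=13; inorder splits into left=[], right=[16]
  root=16; inorder splits into left=[], right=[]
Reconstructed level-order: [25, 2, 13, 16]


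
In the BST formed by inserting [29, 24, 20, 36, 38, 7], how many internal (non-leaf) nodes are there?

Tree built from: [29, 24, 20, 36, 38, 7]
Tree (level-order array): [29, 24, 36, 20, None, None, 38, 7]
Rule: An internal node has at least one child.
Per-node child counts:
  node 29: 2 child(ren)
  node 24: 1 child(ren)
  node 20: 1 child(ren)
  node 7: 0 child(ren)
  node 36: 1 child(ren)
  node 38: 0 child(ren)
Matching nodes: [29, 24, 20, 36]
Count of internal (non-leaf) nodes: 4


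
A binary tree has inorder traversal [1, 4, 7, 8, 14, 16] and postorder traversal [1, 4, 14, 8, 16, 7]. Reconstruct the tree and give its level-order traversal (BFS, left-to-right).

Inorder:   [1, 4, 7, 8, 14, 16]
Postorder: [1, 4, 14, 8, 16, 7]
Algorithm: postorder visits root last, so walk postorder right-to-left;
each value is the root of the current inorder slice — split it at that
value, recurse on the right subtree first, then the left.
Recursive splits:
  root=7; inorder splits into left=[1, 4], right=[8, 14, 16]
  root=16; inorder splits into left=[8, 14], right=[]
  root=8; inorder splits into left=[], right=[14]
  root=14; inorder splits into left=[], right=[]
  root=4; inorder splits into left=[1], right=[]
  root=1; inorder splits into left=[], right=[]
Reconstructed level-order: [7, 4, 16, 1, 8, 14]


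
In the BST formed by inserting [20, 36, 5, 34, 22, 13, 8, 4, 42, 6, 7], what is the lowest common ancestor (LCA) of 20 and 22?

Tree insertion order: [20, 36, 5, 34, 22, 13, 8, 4, 42, 6, 7]
Tree (level-order array): [20, 5, 36, 4, 13, 34, 42, None, None, 8, None, 22, None, None, None, 6, None, None, None, None, 7]
In a BST, the LCA of p=20, q=22 is the first node v on the
root-to-leaf path with p <= v <= q (go left if both < v, right if both > v).
Walk from root:
  at 20: 20 <= 20 <= 22, this is the LCA
LCA = 20


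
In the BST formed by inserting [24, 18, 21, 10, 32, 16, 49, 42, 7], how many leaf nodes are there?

Tree built from: [24, 18, 21, 10, 32, 16, 49, 42, 7]
Tree (level-order array): [24, 18, 32, 10, 21, None, 49, 7, 16, None, None, 42]
Rule: A leaf has 0 children.
Per-node child counts:
  node 24: 2 child(ren)
  node 18: 2 child(ren)
  node 10: 2 child(ren)
  node 7: 0 child(ren)
  node 16: 0 child(ren)
  node 21: 0 child(ren)
  node 32: 1 child(ren)
  node 49: 1 child(ren)
  node 42: 0 child(ren)
Matching nodes: [7, 16, 21, 42]
Count of leaf nodes: 4


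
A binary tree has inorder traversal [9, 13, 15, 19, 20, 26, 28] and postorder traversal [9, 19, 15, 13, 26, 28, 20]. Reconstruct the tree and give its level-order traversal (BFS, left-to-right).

Inorder:   [9, 13, 15, 19, 20, 26, 28]
Postorder: [9, 19, 15, 13, 26, 28, 20]
Algorithm: postorder visits root last, so walk postorder right-to-left;
each value is the root of the current inorder slice — split it at that
value, recurse on the right subtree first, then the left.
Recursive splits:
  root=20; inorder splits into left=[9, 13, 15, 19], right=[26, 28]
  root=28; inorder splits into left=[26], right=[]
  root=26; inorder splits into left=[], right=[]
  root=13; inorder splits into left=[9], right=[15, 19]
  root=15; inorder splits into left=[], right=[19]
  root=19; inorder splits into left=[], right=[]
  root=9; inorder splits into left=[], right=[]
Reconstructed level-order: [20, 13, 28, 9, 15, 26, 19]


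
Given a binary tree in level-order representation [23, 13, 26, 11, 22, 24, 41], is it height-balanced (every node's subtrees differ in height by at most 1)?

Tree (level-order array): [23, 13, 26, 11, 22, 24, 41]
Definition: a tree is height-balanced if, at every node, |h(left) - h(right)| <= 1 (empty subtree has height -1).
Bottom-up per-node check:
  node 11: h_left=-1, h_right=-1, diff=0 [OK], height=0
  node 22: h_left=-1, h_right=-1, diff=0 [OK], height=0
  node 13: h_left=0, h_right=0, diff=0 [OK], height=1
  node 24: h_left=-1, h_right=-1, diff=0 [OK], height=0
  node 41: h_left=-1, h_right=-1, diff=0 [OK], height=0
  node 26: h_left=0, h_right=0, diff=0 [OK], height=1
  node 23: h_left=1, h_right=1, diff=0 [OK], height=2
All nodes satisfy the balance condition.
Result: Balanced


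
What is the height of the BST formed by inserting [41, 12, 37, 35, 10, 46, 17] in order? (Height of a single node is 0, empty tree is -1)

Insertion order: [41, 12, 37, 35, 10, 46, 17]
Tree (level-order array): [41, 12, 46, 10, 37, None, None, None, None, 35, None, 17]
Compute height bottom-up (empty subtree = -1):
  height(10) = 1 + max(-1, -1) = 0
  height(17) = 1 + max(-1, -1) = 0
  height(35) = 1 + max(0, -1) = 1
  height(37) = 1 + max(1, -1) = 2
  height(12) = 1 + max(0, 2) = 3
  height(46) = 1 + max(-1, -1) = 0
  height(41) = 1 + max(3, 0) = 4
Height = 4


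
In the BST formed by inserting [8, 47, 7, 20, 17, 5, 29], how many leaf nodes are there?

Tree built from: [8, 47, 7, 20, 17, 5, 29]
Tree (level-order array): [8, 7, 47, 5, None, 20, None, None, None, 17, 29]
Rule: A leaf has 0 children.
Per-node child counts:
  node 8: 2 child(ren)
  node 7: 1 child(ren)
  node 5: 0 child(ren)
  node 47: 1 child(ren)
  node 20: 2 child(ren)
  node 17: 0 child(ren)
  node 29: 0 child(ren)
Matching nodes: [5, 17, 29]
Count of leaf nodes: 3


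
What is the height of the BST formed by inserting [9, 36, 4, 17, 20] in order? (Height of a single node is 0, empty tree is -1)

Insertion order: [9, 36, 4, 17, 20]
Tree (level-order array): [9, 4, 36, None, None, 17, None, None, 20]
Compute height bottom-up (empty subtree = -1):
  height(4) = 1 + max(-1, -1) = 0
  height(20) = 1 + max(-1, -1) = 0
  height(17) = 1 + max(-1, 0) = 1
  height(36) = 1 + max(1, -1) = 2
  height(9) = 1 + max(0, 2) = 3
Height = 3


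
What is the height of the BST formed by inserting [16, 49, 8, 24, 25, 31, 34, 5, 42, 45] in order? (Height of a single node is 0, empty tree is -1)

Insertion order: [16, 49, 8, 24, 25, 31, 34, 5, 42, 45]
Tree (level-order array): [16, 8, 49, 5, None, 24, None, None, None, None, 25, None, 31, None, 34, None, 42, None, 45]
Compute height bottom-up (empty subtree = -1):
  height(5) = 1 + max(-1, -1) = 0
  height(8) = 1 + max(0, -1) = 1
  height(45) = 1 + max(-1, -1) = 0
  height(42) = 1 + max(-1, 0) = 1
  height(34) = 1 + max(-1, 1) = 2
  height(31) = 1 + max(-1, 2) = 3
  height(25) = 1 + max(-1, 3) = 4
  height(24) = 1 + max(-1, 4) = 5
  height(49) = 1 + max(5, -1) = 6
  height(16) = 1 + max(1, 6) = 7
Height = 7


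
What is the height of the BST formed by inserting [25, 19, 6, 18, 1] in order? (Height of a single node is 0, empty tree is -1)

Insertion order: [25, 19, 6, 18, 1]
Tree (level-order array): [25, 19, None, 6, None, 1, 18]
Compute height bottom-up (empty subtree = -1):
  height(1) = 1 + max(-1, -1) = 0
  height(18) = 1 + max(-1, -1) = 0
  height(6) = 1 + max(0, 0) = 1
  height(19) = 1 + max(1, -1) = 2
  height(25) = 1 + max(2, -1) = 3
Height = 3


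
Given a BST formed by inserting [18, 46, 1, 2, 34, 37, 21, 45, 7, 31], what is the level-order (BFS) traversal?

Tree insertion order: [18, 46, 1, 2, 34, 37, 21, 45, 7, 31]
Tree (level-order array): [18, 1, 46, None, 2, 34, None, None, 7, 21, 37, None, None, None, 31, None, 45]
BFS from the root, enqueuing left then right child of each popped node:
  queue [18] -> pop 18, enqueue [1, 46], visited so far: [18]
  queue [1, 46] -> pop 1, enqueue [2], visited so far: [18, 1]
  queue [46, 2] -> pop 46, enqueue [34], visited so far: [18, 1, 46]
  queue [2, 34] -> pop 2, enqueue [7], visited so far: [18, 1, 46, 2]
  queue [34, 7] -> pop 34, enqueue [21, 37], visited so far: [18, 1, 46, 2, 34]
  queue [7, 21, 37] -> pop 7, enqueue [none], visited so far: [18, 1, 46, 2, 34, 7]
  queue [21, 37] -> pop 21, enqueue [31], visited so far: [18, 1, 46, 2, 34, 7, 21]
  queue [37, 31] -> pop 37, enqueue [45], visited so far: [18, 1, 46, 2, 34, 7, 21, 37]
  queue [31, 45] -> pop 31, enqueue [none], visited so far: [18, 1, 46, 2, 34, 7, 21, 37, 31]
  queue [45] -> pop 45, enqueue [none], visited so far: [18, 1, 46, 2, 34, 7, 21, 37, 31, 45]
Result: [18, 1, 46, 2, 34, 7, 21, 37, 31, 45]


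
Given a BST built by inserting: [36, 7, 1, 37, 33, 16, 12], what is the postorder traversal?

Tree insertion order: [36, 7, 1, 37, 33, 16, 12]
Tree (level-order array): [36, 7, 37, 1, 33, None, None, None, None, 16, None, 12]
Postorder traversal: [1, 12, 16, 33, 7, 37, 36]


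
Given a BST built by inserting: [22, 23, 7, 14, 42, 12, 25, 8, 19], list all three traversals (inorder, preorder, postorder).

Tree insertion order: [22, 23, 7, 14, 42, 12, 25, 8, 19]
Tree (level-order array): [22, 7, 23, None, 14, None, 42, 12, 19, 25, None, 8]
Inorder (L, root, R): [7, 8, 12, 14, 19, 22, 23, 25, 42]
Preorder (root, L, R): [22, 7, 14, 12, 8, 19, 23, 42, 25]
Postorder (L, R, root): [8, 12, 19, 14, 7, 25, 42, 23, 22]


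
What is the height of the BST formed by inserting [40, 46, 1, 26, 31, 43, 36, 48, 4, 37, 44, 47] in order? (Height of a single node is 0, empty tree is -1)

Insertion order: [40, 46, 1, 26, 31, 43, 36, 48, 4, 37, 44, 47]
Tree (level-order array): [40, 1, 46, None, 26, 43, 48, 4, 31, None, 44, 47, None, None, None, None, 36, None, None, None, None, None, 37]
Compute height bottom-up (empty subtree = -1):
  height(4) = 1 + max(-1, -1) = 0
  height(37) = 1 + max(-1, -1) = 0
  height(36) = 1 + max(-1, 0) = 1
  height(31) = 1 + max(-1, 1) = 2
  height(26) = 1 + max(0, 2) = 3
  height(1) = 1 + max(-1, 3) = 4
  height(44) = 1 + max(-1, -1) = 0
  height(43) = 1 + max(-1, 0) = 1
  height(47) = 1 + max(-1, -1) = 0
  height(48) = 1 + max(0, -1) = 1
  height(46) = 1 + max(1, 1) = 2
  height(40) = 1 + max(4, 2) = 5
Height = 5


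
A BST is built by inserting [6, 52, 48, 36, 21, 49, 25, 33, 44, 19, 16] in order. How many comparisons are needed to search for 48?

Search path for 48: 6 -> 52 -> 48
Found: True
Comparisons: 3


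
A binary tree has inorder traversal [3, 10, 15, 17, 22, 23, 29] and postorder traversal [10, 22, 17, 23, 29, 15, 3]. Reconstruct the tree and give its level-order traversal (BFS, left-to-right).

Inorder:   [3, 10, 15, 17, 22, 23, 29]
Postorder: [10, 22, 17, 23, 29, 15, 3]
Algorithm: postorder visits root last, so walk postorder right-to-left;
each value is the root of the current inorder slice — split it at that
value, recurse on the right subtree first, then the left.
Recursive splits:
  root=3; inorder splits into left=[], right=[10, 15, 17, 22, 23, 29]
  root=15; inorder splits into left=[10], right=[17, 22, 23, 29]
  root=29; inorder splits into left=[17, 22, 23], right=[]
  root=23; inorder splits into left=[17, 22], right=[]
  root=17; inorder splits into left=[], right=[22]
  root=22; inorder splits into left=[], right=[]
  root=10; inorder splits into left=[], right=[]
Reconstructed level-order: [3, 15, 10, 29, 23, 17, 22]


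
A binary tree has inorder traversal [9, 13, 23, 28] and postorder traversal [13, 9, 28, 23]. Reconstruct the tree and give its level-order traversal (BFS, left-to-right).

Inorder:   [9, 13, 23, 28]
Postorder: [13, 9, 28, 23]
Algorithm: postorder visits root last, so walk postorder right-to-left;
each value is the root of the current inorder slice — split it at that
value, recurse on the right subtree first, then the left.
Recursive splits:
  root=23; inorder splits into left=[9, 13], right=[28]
  root=28; inorder splits into left=[], right=[]
  root=9; inorder splits into left=[], right=[13]
  root=13; inorder splits into left=[], right=[]
Reconstructed level-order: [23, 9, 28, 13]


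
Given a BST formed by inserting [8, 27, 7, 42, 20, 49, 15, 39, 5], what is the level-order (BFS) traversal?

Tree insertion order: [8, 27, 7, 42, 20, 49, 15, 39, 5]
Tree (level-order array): [8, 7, 27, 5, None, 20, 42, None, None, 15, None, 39, 49]
BFS from the root, enqueuing left then right child of each popped node:
  queue [8] -> pop 8, enqueue [7, 27], visited so far: [8]
  queue [7, 27] -> pop 7, enqueue [5], visited so far: [8, 7]
  queue [27, 5] -> pop 27, enqueue [20, 42], visited so far: [8, 7, 27]
  queue [5, 20, 42] -> pop 5, enqueue [none], visited so far: [8, 7, 27, 5]
  queue [20, 42] -> pop 20, enqueue [15], visited so far: [8, 7, 27, 5, 20]
  queue [42, 15] -> pop 42, enqueue [39, 49], visited so far: [8, 7, 27, 5, 20, 42]
  queue [15, 39, 49] -> pop 15, enqueue [none], visited so far: [8, 7, 27, 5, 20, 42, 15]
  queue [39, 49] -> pop 39, enqueue [none], visited so far: [8, 7, 27, 5, 20, 42, 15, 39]
  queue [49] -> pop 49, enqueue [none], visited so far: [8, 7, 27, 5, 20, 42, 15, 39, 49]
Result: [8, 7, 27, 5, 20, 42, 15, 39, 49]


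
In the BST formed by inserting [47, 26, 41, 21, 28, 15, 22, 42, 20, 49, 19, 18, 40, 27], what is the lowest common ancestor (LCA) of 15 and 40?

Tree insertion order: [47, 26, 41, 21, 28, 15, 22, 42, 20, 49, 19, 18, 40, 27]
Tree (level-order array): [47, 26, 49, 21, 41, None, None, 15, 22, 28, 42, None, 20, None, None, 27, 40, None, None, 19, None, None, None, None, None, 18]
In a BST, the LCA of p=15, q=40 is the first node v on the
root-to-leaf path with p <= v <= q (go left if both < v, right if both > v).
Walk from root:
  at 47: both 15 and 40 < 47, go left
  at 26: 15 <= 26 <= 40, this is the LCA
LCA = 26


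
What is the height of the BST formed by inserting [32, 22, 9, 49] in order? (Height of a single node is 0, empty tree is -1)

Insertion order: [32, 22, 9, 49]
Tree (level-order array): [32, 22, 49, 9]
Compute height bottom-up (empty subtree = -1):
  height(9) = 1 + max(-1, -1) = 0
  height(22) = 1 + max(0, -1) = 1
  height(49) = 1 + max(-1, -1) = 0
  height(32) = 1 + max(1, 0) = 2
Height = 2


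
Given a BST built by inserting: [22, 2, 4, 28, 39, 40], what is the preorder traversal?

Tree insertion order: [22, 2, 4, 28, 39, 40]
Tree (level-order array): [22, 2, 28, None, 4, None, 39, None, None, None, 40]
Preorder traversal: [22, 2, 4, 28, 39, 40]


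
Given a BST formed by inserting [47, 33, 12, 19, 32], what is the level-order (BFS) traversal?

Tree insertion order: [47, 33, 12, 19, 32]
Tree (level-order array): [47, 33, None, 12, None, None, 19, None, 32]
BFS from the root, enqueuing left then right child of each popped node:
  queue [47] -> pop 47, enqueue [33], visited so far: [47]
  queue [33] -> pop 33, enqueue [12], visited so far: [47, 33]
  queue [12] -> pop 12, enqueue [19], visited so far: [47, 33, 12]
  queue [19] -> pop 19, enqueue [32], visited so far: [47, 33, 12, 19]
  queue [32] -> pop 32, enqueue [none], visited so far: [47, 33, 12, 19, 32]
Result: [47, 33, 12, 19, 32]


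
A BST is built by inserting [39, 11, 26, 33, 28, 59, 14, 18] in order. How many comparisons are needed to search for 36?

Search path for 36: 39 -> 11 -> 26 -> 33
Found: False
Comparisons: 4


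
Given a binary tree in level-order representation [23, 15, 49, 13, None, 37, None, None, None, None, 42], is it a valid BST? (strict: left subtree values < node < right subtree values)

Level-order array: [23, 15, 49, 13, None, 37, None, None, None, None, 42]
Validate using subtree bounds (lo, hi): at each node, require lo < value < hi,
then recurse left with hi=value and right with lo=value.
Preorder trace (stopping at first violation):
  at node 23 with bounds (-inf, +inf): OK
  at node 15 with bounds (-inf, 23): OK
  at node 13 with bounds (-inf, 15): OK
  at node 49 with bounds (23, +inf): OK
  at node 37 with bounds (23, 49): OK
  at node 42 with bounds (37, 49): OK
No violation found at any node.
Result: Valid BST


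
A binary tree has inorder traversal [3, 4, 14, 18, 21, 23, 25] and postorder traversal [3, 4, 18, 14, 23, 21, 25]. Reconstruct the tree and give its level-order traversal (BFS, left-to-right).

Inorder:   [3, 4, 14, 18, 21, 23, 25]
Postorder: [3, 4, 18, 14, 23, 21, 25]
Algorithm: postorder visits root last, so walk postorder right-to-left;
each value is the root of the current inorder slice — split it at that
value, recurse on the right subtree first, then the left.
Recursive splits:
  root=25; inorder splits into left=[3, 4, 14, 18, 21, 23], right=[]
  root=21; inorder splits into left=[3, 4, 14, 18], right=[23]
  root=23; inorder splits into left=[], right=[]
  root=14; inorder splits into left=[3, 4], right=[18]
  root=18; inorder splits into left=[], right=[]
  root=4; inorder splits into left=[3], right=[]
  root=3; inorder splits into left=[], right=[]
Reconstructed level-order: [25, 21, 14, 23, 4, 18, 3]


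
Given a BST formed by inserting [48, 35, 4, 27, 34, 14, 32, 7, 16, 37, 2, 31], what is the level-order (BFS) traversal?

Tree insertion order: [48, 35, 4, 27, 34, 14, 32, 7, 16, 37, 2, 31]
Tree (level-order array): [48, 35, None, 4, 37, 2, 27, None, None, None, None, 14, 34, 7, 16, 32, None, None, None, None, None, 31]
BFS from the root, enqueuing left then right child of each popped node:
  queue [48] -> pop 48, enqueue [35], visited so far: [48]
  queue [35] -> pop 35, enqueue [4, 37], visited so far: [48, 35]
  queue [4, 37] -> pop 4, enqueue [2, 27], visited so far: [48, 35, 4]
  queue [37, 2, 27] -> pop 37, enqueue [none], visited so far: [48, 35, 4, 37]
  queue [2, 27] -> pop 2, enqueue [none], visited so far: [48, 35, 4, 37, 2]
  queue [27] -> pop 27, enqueue [14, 34], visited so far: [48, 35, 4, 37, 2, 27]
  queue [14, 34] -> pop 14, enqueue [7, 16], visited so far: [48, 35, 4, 37, 2, 27, 14]
  queue [34, 7, 16] -> pop 34, enqueue [32], visited so far: [48, 35, 4, 37, 2, 27, 14, 34]
  queue [7, 16, 32] -> pop 7, enqueue [none], visited so far: [48, 35, 4, 37, 2, 27, 14, 34, 7]
  queue [16, 32] -> pop 16, enqueue [none], visited so far: [48, 35, 4, 37, 2, 27, 14, 34, 7, 16]
  queue [32] -> pop 32, enqueue [31], visited so far: [48, 35, 4, 37, 2, 27, 14, 34, 7, 16, 32]
  queue [31] -> pop 31, enqueue [none], visited so far: [48, 35, 4, 37, 2, 27, 14, 34, 7, 16, 32, 31]
Result: [48, 35, 4, 37, 2, 27, 14, 34, 7, 16, 32, 31]


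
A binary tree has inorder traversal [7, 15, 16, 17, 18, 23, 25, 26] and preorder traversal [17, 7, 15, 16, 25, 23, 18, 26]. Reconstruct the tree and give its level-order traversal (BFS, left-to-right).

Inorder:  [7, 15, 16, 17, 18, 23, 25, 26]
Preorder: [17, 7, 15, 16, 25, 23, 18, 26]
Algorithm: preorder visits root first, so consume preorder in order;
for each root, split the current inorder slice at that value into
left-subtree inorder and right-subtree inorder, then recurse.
Recursive splits:
  root=17; inorder splits into left=[7, 15, 16], right=[18, 23, 25, 26]
  root=7; inorder splits into left=[], right=[15, 16]
  root=15; inorder splits into left=[], right=[16]
  root=16; inorder splits into left=[], right=[]
  root=25; inorder splits into left=[18, 23], right=[26]
  root=23; inorder splits into left=[18], right=[]
  root=18; inorder splits into left=[], right=[]
  root=26; inorder splits into left=[], right=[]
Reconstructed level-order: [17, 7, 25, 15, 23, 26, 16, 18]


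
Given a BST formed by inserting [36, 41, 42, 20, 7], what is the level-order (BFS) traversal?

Tree insertion order: [36, 41, 42, 20, 7]
Tree (level-order array): [36, 20, 41, 7, None, None, 42]
BFS from the root, enqueuing left then right child of each popped node:
  queue [36] -> pop 36, enqueue [20, 41], visited so far: [36]
  queue [20, 41] -> pop 20, enqueue [7], visited so far: [36, 20]
  queue [41, 7] -> pop 41, enqueue [42], visited so far: [36, 20, 41]
  queue [7, 42] -> pop 7, enqueue [none], visited so far: [36, 20, 41, 7]
  queue [42] -> pop 42, enqueue [none], visited so far: [36, 20, 41, 7, 42]
Result: [36, 20, 41, 7, 42]


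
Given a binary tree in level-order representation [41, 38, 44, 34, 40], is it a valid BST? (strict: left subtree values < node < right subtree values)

Level-order array: [41, 38, 44, 34, 40]
Validate using subtree bounds (lo, hi): at each node, require lo < value < hi,
then recurse left with hi=value and right with lo=value.
Preorder trace (stopping at first violation):
  at node 41 with bounds (-inf, +inf): OK
  at node 38 with bounds (-inf, 41): OK
  at node 34 with bounds (-inf, 38): OK
  at node 40 with bounds (38, 41): OK
  at node 44 with bounds (41, +inf): OK
No violation found at any node.
Result: Valid BST


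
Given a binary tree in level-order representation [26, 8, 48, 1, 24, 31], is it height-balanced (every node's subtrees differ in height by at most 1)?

Tree (level-order array): [26, 8, 48, 1, 24, 31]
Definition: a tree is height-balanced if, at every node, |h(left) - h(right)| <= 1 (empty subtree has height -1).
Bottom-up per-node check:
  node 1: h_left=-1, h_right=-1, diff=0 [OK], height=0
  node 24: h_left=-1, h_right=-1, diff=0 [OK], height=0
  node 8: h_left=0, h_right=0, diff=0 [OK], height=1
  node 31: h_left=-1, h_right=-1, diff=0 [OK], height=0
  node 48: h_left=0, h_right=-1, diff=1 [OK], height=1
  node 26: h_left=1, h_right=1, diff=0 [OK], height=2
All nodes satisfy the balance condition.
Result: Balanced


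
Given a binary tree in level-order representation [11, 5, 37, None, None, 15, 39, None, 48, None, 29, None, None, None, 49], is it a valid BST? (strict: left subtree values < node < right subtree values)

Level-order array: [11, 5, 37, None, None, 15, 39, None, 48, None, 29, None, None, None, 49]
Validate using subtree bounds (lo, hi): at each node, require lo < value < hi,
then recurse left with hi=value and right with lo=value.
Preorder trace (stopping at first violation):
  at node 11 with bounds (-inf, +inf): OK
  at node 5 with bounds (-inf, 11): OK
  at node 37 with bounds (11, +inf): OK
  at node 15 with bounds (11, 37): OK
  at node 48 with bounds (15, 37): VIOLATION
Node 48 violates its bound: not (15 < 48 < 37).
Result: Not a valid BST


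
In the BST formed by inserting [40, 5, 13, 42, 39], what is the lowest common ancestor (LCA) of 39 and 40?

Tree insertion order: [40, 5, 13, 42, 39]
Tree (level-order array): [40, 5, 42, None, 13, None, None, None, 39]
In a BST, the LCA of p=39, q=40 is the first node v on the
root-to-leaf path with p <= v <= q (go left if both < v, right if both > v).
Walk from root:
  at 40: 39 <= 40 <= 40, this is the LCA
LCA = 40


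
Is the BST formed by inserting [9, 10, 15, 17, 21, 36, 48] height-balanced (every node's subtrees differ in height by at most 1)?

Tree (level-order array): [9, None, 10, None, 15, None, 17, None, 21, None, 36, None, 48]
Definition: a tree is height-balanced if, at every node, |h(left) - h(right)| <= 1 (empty subtree has height -1).
Bottom-up per-node check:
  node 48: h_left=-1, h_right=-1, diff=0 [OK], height=0
  node 36: h_left=-1, h_right=0, diff=1 [OK], height=1
  node 21: h_left=-1, h_right=1, diff=2 [FAIL (|-1-1|=2 > 1)], height=2
  node 17: h_left=-1, h_right=2, diff=3 [FAIL (|-1-2|=3 > 1)], height=3
  node 15: h_left=-1, h_right=3, diff=4 [FAIL (|-1-3|=4 > 1)], height=4
  node 10: h_left=-1, h_right=4, diff=5 [FAIL (|-1-4|=5 > 1)], height=5
  node 9: h_left=-1, h_right=5, diff=6 [FAIL (|-1-5|=6 > 1)], height=6
Node 21 violates the condition: |-1 - 1| = 2 > 1.
Result: Not balanced


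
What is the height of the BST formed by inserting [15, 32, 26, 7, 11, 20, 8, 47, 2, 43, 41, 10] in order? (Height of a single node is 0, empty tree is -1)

Insertion order: [15, 32, 26, 7, 11, 20, 8, 47, 2, 43, 41, 10]
Tree (level-order array): [15, 7, 32, 2, 11, 26, 47, None, None, 8, None, 20, None, 43, None, None, 10, None, None, 41]
Compute height bottom-up (empty subtree = -1):
  height(2) = 1 + max(-1, -1) = 0
  height(10) = 1 + max(-1, -1) = 0
  height(8) = 1 + max(-1, 0) = 1
  height(11) = 1 + max(1, -1) = 2
  height(7) = 1 + max(0, 2) = 3
  height(20) = 1 + max(-1, -1) = 0
  height(26) = 1 + max(0, -1) = 1
  height(41) = 1 + max(-1, -1) = 0
  height(43) = 1 + max(0, -1) = 1
  height(47) = 1 + max(1, -1) = 2
  height(32) = 1 + max(1, 2) = 3
  height(15) = 1 + max(3, 3) = 4
Height = 4


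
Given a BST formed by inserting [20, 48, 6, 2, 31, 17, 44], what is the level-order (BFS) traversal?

Tree insertion order: [20, 48, 6, 2, 31, 17, 44]
Tree (level-order array): [20, 6, 48, 2, 17, 31, None, None, None, None, None, None, 44]
BFS from the root, enqueuing left then right child of each popped node:
  queue [20] -> pop 20, enqueue [6, 48], visited so far: [20]
  queue [6, 48] -> pop 6, enqueue [2, 17], visited so far: [20, 6]
  queue [48, 2, 17] -> pop 48, enqueue [31], visited so far: [20, 6, 48]
  queue [2, 17, 31] -> pop 2, enqueue [none], visited so far: [20, 6, 48, 2]
  queue [17, 31] -> pop 17, enqueue [none], visited so far: [20, 6, 48, 2, 17]
  queue [31] -> pop 31, enqueue [44], visited so far: [20, 6, 48, 2, 17, 31]
  queue [44] -> pop 44, enqueue [none], visited so far: [20, 6, 48, 2, 17, 31, 44]
Result: [20, 6, 48, 2, 17, 31, 44]


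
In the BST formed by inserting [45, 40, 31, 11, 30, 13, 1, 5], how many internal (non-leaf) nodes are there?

Tree built from: [45, 40, 31, 11, 30, 13, 1, 5]
Tree (level-order array): [45, 40, None, 31, None, 11, None, 1, 30, None, 5, 13]
Rule: An internal node has at least one child.
Per-node child counts:
  node 45: 1 child(ren)
  node 40: 1 child(ren)
  node 31: 1 child(ren)
  node 11: 2 child(ren)
  node 1: 1 child(ren)
  node 5: 0 child(ren)
  node 30: 1 child(ren)
  node 13: 0 child(ren)
Matching nodes: [45, 40, 31, 11, 1, 30]
Count of internal (non-leaf) nodes: 6


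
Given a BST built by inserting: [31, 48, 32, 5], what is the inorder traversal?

Tree insertion order: [31, 48, 32, 5]
Tree (level-order array): [31, 5, 48, None, None, 32]
Inorder traversal: [5, 31, 32, 48]


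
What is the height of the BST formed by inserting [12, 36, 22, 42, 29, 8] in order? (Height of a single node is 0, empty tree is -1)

Insertion order: [12, 36, 22, 42, 29, 8]
Tree (level-order array): [12, 8, 36, None, None, 22, 42, None, 29]
Compute height bottom-up (empty subtree = -1):
  height(8) = 1 + max(-1, -1) = 0
  height(29) = 1 + max(-1, -1) = 0
  height(22) = 1 + max(-1, 0) = 1
  height(42) = 1 + max(-1, -1) = 0
  height(36) = 1 + max(1, 0) = 2
  height(12) = 1 + max(0, 2) = 3
Height = 3
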